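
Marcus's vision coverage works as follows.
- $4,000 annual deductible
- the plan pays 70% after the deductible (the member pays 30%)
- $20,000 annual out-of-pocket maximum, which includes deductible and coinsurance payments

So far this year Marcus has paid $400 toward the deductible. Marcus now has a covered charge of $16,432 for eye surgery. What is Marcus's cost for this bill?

$7,449.60

Deductible still to meet: $4,000 − $400 = $3,600.
After the $3,600 deductible portion, $16,432 − $3,600 = $12,832 is subject to coinsurance.
30% of $12,832 = $3,849.60 falls to the member.
That puts the member's cost at $3,600 + $3,849.60 = $7,449.60 before any cap.
Total out-of-pocket so far would be $400 + $7,449.60 = $7,849.60, below the $20,000 cap — no reduction.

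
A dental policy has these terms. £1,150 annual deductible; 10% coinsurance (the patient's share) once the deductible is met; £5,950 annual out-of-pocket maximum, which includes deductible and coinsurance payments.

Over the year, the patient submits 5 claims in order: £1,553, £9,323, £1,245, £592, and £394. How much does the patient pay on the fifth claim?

#1 (£1,553): deductible takes £1,150, £403 remains; 10% of £403 = £40.30. Patient pays £1,190.30; OOP now £1,190.30.
#2 (£9,323): 10% coinsurance on £9,323 = £932.30. Patient owes £932.30 (running OOP £2,122.60).
#3 (£1,245): 10% coinsurance on £1,245 = £124.50. Patient owes £124.50 (running OOP £2,247.10).
#4 (£592): deductible met; 10% of £592 = £59.20. Cost to patient: £59.20. OOP to date £2,306.30.
#5 (£394): deductible met; 10% of £394 = £39.40. Patient owes £39.40 (running OOP £2,345.70).

£39.40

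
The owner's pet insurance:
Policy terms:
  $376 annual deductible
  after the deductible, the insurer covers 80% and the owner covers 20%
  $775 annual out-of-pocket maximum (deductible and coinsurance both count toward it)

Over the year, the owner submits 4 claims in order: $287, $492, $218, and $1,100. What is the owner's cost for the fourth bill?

$220

Claim 1 — $287: all of it applies to the deductible. Cost to owner: $287. OOP to date $287.
Claim 2 — $492: deductible takes $89, $403 remains; coinsurance $403 × 20% = $80.60. Owner owes $169.60 (running OOP $456.60).
Claim 3 — $218: deductible met; 20% of $218 = $43.60. Owner owes $43.60 (running OOP $500.20).
Claim 4 — $1,100: deductible met; 20% of $1,100 = $220. Cost to owner: $220. OOP to date $720.20.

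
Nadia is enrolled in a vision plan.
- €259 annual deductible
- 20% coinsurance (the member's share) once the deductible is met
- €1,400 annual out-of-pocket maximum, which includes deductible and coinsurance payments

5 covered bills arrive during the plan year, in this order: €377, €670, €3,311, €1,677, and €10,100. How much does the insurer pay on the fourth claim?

Claim 1 (€377): €259 to deductible, leaving €118; coinsurance €118 × 20% = €23.60. Member pays €282.60; OOP now €282.60. Plan pays €377 − €282.60 = €94.40.
Claim 2 (€670): deductible already satisfied, so member's share is 20% × €670 = €134. Member owes €134 (running OOP €416.60). Plan pays €670 − €134 = €536.
Claim 3 (€3,311): 20% coinsurance on €3,311 = €662.20. Cost to member: €662.20. OOP to date €1,078.80. Insurer: €3,311 − €662.20 = €2,648.80.
Claim 4 (€1,677): deductible met; 20% of €1,677 = €335.40. Adding that to €1,078.80 gives €1,414.20, past the €1,400 cap; member pays only €1,400 − €1,078.80 = €321.20. Insurer: €1,677 − €321.20 = €1,355.80.

€1,355.80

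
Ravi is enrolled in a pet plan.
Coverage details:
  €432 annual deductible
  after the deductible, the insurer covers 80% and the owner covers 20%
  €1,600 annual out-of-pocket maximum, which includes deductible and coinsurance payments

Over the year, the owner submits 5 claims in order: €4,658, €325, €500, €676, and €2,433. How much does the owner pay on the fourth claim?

Bill 1, €4,658: €432 to deductible, leaving €4,226; coinsurance €4,226 × 20% = €845.20. Owner pays €1,277.20; OOP now €1,277.20.
Bill 2, €325: 20% coinsurance on €325 = €65. Cost to owner: €65. OOP to date €1,342.20.
Bill 3, €500: deductible already satisfied, so owner's share is 20% × €500 = €100. Cost to owner: €100. OOP to date €1,442.20.
Bill 4, €676: deductible already satisfied, so owner's share is 20% × €676 = €135.20. Owner owes €135.20 (running OOP €1,577.40).

€135.20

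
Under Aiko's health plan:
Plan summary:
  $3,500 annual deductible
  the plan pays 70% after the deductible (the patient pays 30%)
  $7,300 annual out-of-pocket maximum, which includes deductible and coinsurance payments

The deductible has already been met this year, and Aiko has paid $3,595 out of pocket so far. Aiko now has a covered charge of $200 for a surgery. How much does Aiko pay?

The deductible is already satisfied, so the full bill goes to coinsurance.
Patient's 30% share of $200 is $60.
Cumulative spending $3,595 + $60 = $3,655 stays under the $7,300 maximum.

$60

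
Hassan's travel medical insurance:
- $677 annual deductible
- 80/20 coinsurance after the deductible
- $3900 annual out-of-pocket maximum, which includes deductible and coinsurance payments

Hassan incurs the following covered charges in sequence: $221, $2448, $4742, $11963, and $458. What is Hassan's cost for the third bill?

$948.40

#1 ($221): all of it applies to the deductible. Traveler owes $221 (running OOP $221).
#2 ($2448): $456 finishes the deductible; $1992 goes to coinsurance; coinsurance $1992 × 20% = $398.40. Traveler owes $854.40 (running OOP $1075.40).
#3 ($4742): deductible met; 20% of $4742 = $948.40. Traveler pays $948.40; OOP now $2023.80.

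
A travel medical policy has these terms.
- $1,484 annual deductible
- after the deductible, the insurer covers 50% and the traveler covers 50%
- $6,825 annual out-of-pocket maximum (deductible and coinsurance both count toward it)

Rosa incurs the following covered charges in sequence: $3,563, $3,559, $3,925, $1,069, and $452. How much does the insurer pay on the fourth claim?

$534.50

#1 ($3,563): deductible takes $1,484, $2,079 remains; 50% of $2,079 = $1,039.50. Traveler owes $2,523.50 (running OOP $2,523.50). Plan pays $3,563 − $2,523.50 = $1,039.50.
#2 ($3,559): deductible already satisfied, so traveler's share is 50% × $3,559 = $1,779.50. Traveler owes $1,779.50 (running OOP $4,303). Insurer: $3,559 − $1,779.50 = $1,779.50.
#3 ($3,925): 50% coinsurance on $3,925 = $1,962.50. Traveler owes $1,962.50 (running OOP $6,265.50). Insurer: $3,925 − $1,962.50 = $1,962.50.
#4 ($1,069): 50% coinsurance on $1,069 = $534.50. Traveler pays $534.50; OOP now $6,800. Insurer: $1,069 − $534.50 = $534.50.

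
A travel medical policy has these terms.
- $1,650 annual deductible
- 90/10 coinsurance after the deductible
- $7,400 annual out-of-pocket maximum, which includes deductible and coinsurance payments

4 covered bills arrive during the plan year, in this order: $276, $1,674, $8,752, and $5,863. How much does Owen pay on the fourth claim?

$586.30

Claim 1 — $276: entire amount goes to the deductible. Traveler owes $276 (running OOP $276).
Claim 2 — $1,674: $1,374 finishes the deductible; $300 goes to coinsurance; coinsurance $300 × 10% = $30. Cost to traveler: $1,404. OOP to date $1,680.
Claim 3 — $8,752: deductible met; 10% of $8,752 = $875.20. Cost to traveler: $875.20. OOP to date $2,555.20.
Claim 4 — $5,863: deductible already satisfied, so traveler's share is 10% × $5,863 = $586.30. Traveler owes $586.30 (running OOP $3,141.50).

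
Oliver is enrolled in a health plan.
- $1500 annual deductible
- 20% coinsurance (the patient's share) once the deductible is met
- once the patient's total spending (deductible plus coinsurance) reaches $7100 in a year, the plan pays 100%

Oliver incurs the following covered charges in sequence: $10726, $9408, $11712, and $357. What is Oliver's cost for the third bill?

Claim 1 ($10726): $1500 to deductible, leaving $9226; patient's 20% is $1845.20. Cost to patient: $3345.20. OOP to date $3345.20.
Claim 2 ($9408): deductible met; 20% of $9408 = $1881.60. Cost to patient: $1881.60. OOP to date $5226.80.
Claim 3 ($11712): 20% coinsurance on $11712 = $2342.40. OOP would hit $7569.20 > $7100, so the cap limits the patient to $7100 − $5226.80 = $1873.20.

$1873.20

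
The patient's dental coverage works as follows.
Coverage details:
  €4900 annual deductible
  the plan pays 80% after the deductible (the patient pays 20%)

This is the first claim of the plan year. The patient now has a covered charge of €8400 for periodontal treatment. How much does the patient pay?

€5600

Nothing has been paid toward the €4900 deductible, so the first €4900 of this charge is applied there.
That leaves €8400 − €4900 = €3500 for coinsurance.
Coinsurance: €3500 × 20% = €700.
So the patient owes €4900 + €700 = €5600.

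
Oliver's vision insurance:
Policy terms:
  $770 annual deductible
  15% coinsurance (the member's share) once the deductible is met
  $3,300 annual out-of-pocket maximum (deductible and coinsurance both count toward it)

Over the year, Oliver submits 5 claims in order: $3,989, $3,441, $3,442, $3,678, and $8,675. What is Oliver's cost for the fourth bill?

#1 ($3,989): deductible takes $770, $3,219 remains; member's 15% is $482.85. Member pays $1,252.85; OOP now $1,252.85.
#2 ($3,441): 15% coinsurance on $3,441 = $516.15. Member owes $516.15 (running OOP $1,769).
#3 ($3,442): deductible already satisfied, so member's share is 15% × $3,442 = $516.30. Member pays $516.30; OOP now $2,285.30.
#4 ($3,678): deductible met; 15% of $3,678 = $551.70. Member pays $551.70; OOP now $2,837.

$551.70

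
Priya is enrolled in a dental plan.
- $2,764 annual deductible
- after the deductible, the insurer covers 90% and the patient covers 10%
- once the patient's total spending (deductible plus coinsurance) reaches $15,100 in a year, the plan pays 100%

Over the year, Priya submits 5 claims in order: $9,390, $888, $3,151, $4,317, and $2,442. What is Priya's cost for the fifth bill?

$244.20

Claim 1 ($9,390): $2,764 to deductible, leaving $6,626; patient's 10% is $662.60. Patient owes $3,426.60 (running OOP $3,426.60).
Claim 2 ($888): deductible already satisfied, so patient's share is 10% × $888 = $88.80. Cost to patient: $88.80. OOP to date $3,515.40.
Claim 3 ($3,151): deductible met; 10% of $3,151 = $315.10. Cost to patient: $315.10. OOP to date $3,830.50.
Claim 4 ($4,317): 10% coinsurance on $4,317 = $431.70. Patient owes $431.70 (running OOP $4,262.20).
Claim 5 ($2,442): deductible already satisfied, so patient's share is 10% × $2,442 = $244.20. Patient pays $244.20; OOP now $4,506.40.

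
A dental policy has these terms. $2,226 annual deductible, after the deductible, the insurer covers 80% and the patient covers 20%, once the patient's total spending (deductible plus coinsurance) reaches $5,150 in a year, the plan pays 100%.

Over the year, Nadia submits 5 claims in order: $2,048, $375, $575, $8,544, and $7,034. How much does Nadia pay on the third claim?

$115

#1 ($2,048): fully absorbed by the deductible. Cost to patient: $2,048. OOP to date $2,048.
#2 ($375): $178 to deductible, leaving $197; 20% of $197 = $39.40. Cost to patient: $217.40. OOP to date $2,265.40.
#3 ($575): deductible met; 20% of $575 = $115. Patient owes $115 (running OOP $2,380.40).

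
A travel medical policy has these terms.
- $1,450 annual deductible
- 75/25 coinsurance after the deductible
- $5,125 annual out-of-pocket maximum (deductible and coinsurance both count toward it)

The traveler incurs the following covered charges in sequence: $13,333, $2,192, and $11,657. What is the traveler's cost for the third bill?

Claim 1 — $13,333: $1,450 finishes the deductible; $11,883 goes to coinsurance; 25% of $11,883 = $2,970.75. Cost to traveler: $4,420.75. OOP to date $4,420.75.
Claim 2 — $2,192: 25% coinsurance on $2,192 = $548. Traveler owes $548 (running OOP $4,968.75).
Claim 3 — $11,657: 25% coinsurance on $11,657 = $2,914.25. That would push OOP to $7,883, over the $5,125 cap, so traveler pays $5,125 − $4,968.75 = $156.25.

$156.25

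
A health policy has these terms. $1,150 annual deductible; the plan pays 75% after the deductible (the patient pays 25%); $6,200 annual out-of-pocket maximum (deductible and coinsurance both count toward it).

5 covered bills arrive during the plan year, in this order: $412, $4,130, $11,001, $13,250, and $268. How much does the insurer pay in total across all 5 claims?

$22,861

Claim 1 ($412): entire amount goes to the deductible. Cost to patient: $412. OOP to date $412. Plan pays $412 − $412 = $0.
Claim 2 ($4,130): $738 finishes the deductible; $3,392 goes to coinsurance; patient's 25% is $848. Cost to patient: $1,586. OOP to date $1,998. Plan pays $4,130 − $1,586 = $2,544.
Claim 3 ($11,001): deductible already satisfied, so patient's share is 25% × $11,001 = $2,750.25. Patient pays $2,750.25; OOP now $4,748.25. Insurer: $11,001 − $2,750.25 = $8,250.75.
Claim 4 ($13,250): deductible already satisfied, so patient's share is 25% × $13,250 = $3,312.50. Adding that to $4,748.25 gives $8,060.75, past the $6,200 cap; patient pays only $6,200 − $4,748.25 = $1,451.75. Insurer: $13,250 − $1,451.75 = $11,798.25.
Claim 5 ($268): deductible already satisfied, so patient's share is 25% × $268 = $67. OOP would hit $6,267 > $6,200, so the cap limits the patient to $6,200 − $6,200 = $0. Plan pays $268 − $0 = $268.
Insurer total = bills − patient's total = $29,061 − $6,200 = $22,861.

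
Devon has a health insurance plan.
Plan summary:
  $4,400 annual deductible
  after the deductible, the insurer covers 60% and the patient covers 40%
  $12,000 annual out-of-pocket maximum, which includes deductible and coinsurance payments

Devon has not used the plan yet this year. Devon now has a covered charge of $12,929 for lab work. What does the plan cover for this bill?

Nothing has been paid toward the $4,400 deductible, so the first $4,400 of this charge is applied there.
That leaves $12,929 − $4,400 = $8,529 for coinsurance.
Coinsurance: $8,529 × 40% = $3,411.60.
Patient responsibility before any cap: $4,400 + $3,411.60 = $7,811.60.
Total out-of-pocket so far would be $0 + $7,811.60 = $7,811.60, below the $12,000 cap — no reduction.
The plan picks up $12,929 − $7,811.60 = $5,117.40.

$5,117.40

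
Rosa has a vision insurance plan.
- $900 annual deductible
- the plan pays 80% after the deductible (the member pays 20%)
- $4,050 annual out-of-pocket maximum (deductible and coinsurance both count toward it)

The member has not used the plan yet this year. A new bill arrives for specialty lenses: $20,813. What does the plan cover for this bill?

$16,763

Deductible not yet touched, so the first $900 of the bill goes to the deductible.
That leaves $20,813 − $900 = $19,913 for coinsurance.
20% of $19,913 = $3,982.60 falls to the member.
That puts the member's cost at $900 + $3,982.60 = $4,882.60 before any cap.
Year-to-date out-of-pocket would reach $0 + $4,882.60 = $4,882.60, above the $4,050 maximum, so the member pays only $4,050 − $0 = $4,050.
Insurer pays the balance: $20,813 − $4,050 = $16,763.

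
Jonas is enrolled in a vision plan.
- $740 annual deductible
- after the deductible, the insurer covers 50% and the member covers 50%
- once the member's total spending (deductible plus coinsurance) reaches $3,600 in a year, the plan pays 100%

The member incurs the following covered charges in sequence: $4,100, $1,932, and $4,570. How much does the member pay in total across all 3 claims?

$3,600

Claim 1 — $4,100: $740 to deductible, leaving $3,360; coinsurance $3,360 × 50% = $1,680. Cost to member: $2,420. OOP to date $2,420.
Claim 2 — $1,932: deductible already satisfied, so member's share is 50% × $1,932 = $966. Cost to member: $966. OOP to date $3,386.
Claim 3 — $4,570: 50% coinsurance on $4,570 = $2,285. Adding that to $3,386 gives $5,671, past the $3,600 cap; member pays only $3,600 − $3,386 = $214.
Total paid by the member: $2,420 + $966 + $214 = $3,600.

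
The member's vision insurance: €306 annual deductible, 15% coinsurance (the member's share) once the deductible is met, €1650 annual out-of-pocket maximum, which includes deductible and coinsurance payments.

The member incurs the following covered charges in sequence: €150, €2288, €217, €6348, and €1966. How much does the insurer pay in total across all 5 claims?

€9319

Claim 1 — €150: all of it applies to the deductible. Member pays €150; OOP now €150. Plan pays €150 − €150 = €0.
Claim 2 — €2288: €156 to deductible, leaving €2132; coinsurance €2132 × 15% = €319.80. Member pays €475.80; OOP now €625.80. Plan pays €2288 − €475.80 = €1812.20.
Claim 3 — €217: deductible met; 15% of €217 = €32.55. Cost to member: €32.55. OOP to date €658.35. Insurer: €217 − €32.55 = €184.45.
Claim 4 — €6348: 15% coinsurance on €6348 = €952.20. Member pays €952.20; OOP now €1610.55. Insurer: €6348 − €952.20 = €5395.80.
Claim 5 — €1966: 15% coinsurance on €1966 = €294.90. That would push OOP to €1905.45, over the €1650 cap, so member pays €1650 − €1610.55 = €39.45. Plan pays €1966 − €39.45 = €1926.55.
Insurer total = bills − member's total = €10969 − €1650 = €9319.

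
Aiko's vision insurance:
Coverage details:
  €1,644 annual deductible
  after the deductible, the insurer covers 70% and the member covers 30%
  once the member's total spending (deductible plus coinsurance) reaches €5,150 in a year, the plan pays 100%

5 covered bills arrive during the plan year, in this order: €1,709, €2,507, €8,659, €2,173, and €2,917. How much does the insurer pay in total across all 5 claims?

€12,815

#1 (€1,709): €1,644 to deductible, leaving €65; coinsurance €65 × 30% = €19.50. Cost to member: €1,663.50. OOP to date €1,663.50. Insurer: €1,709 − €1,663.50 = €45.50.
#2 (€2,507): deductible already satisfied, so member's share is 30% × €2,507 = €752.10. Cost to member: €752.10. OOP to date €2,415.60. Plan pays €2,507 − €752.10 = €1,754.90.
#3 (€8,659): deductible already satisfied, so member's share is 30% × €8,659 = €2,597.70. Member owes €2,597.70 (running OOP €5,013.30). Plan pays €8,659 − €2,597.70 = €6,061.30.
#4 (€2,173): 30% coinsurance on €2,173 = €651.90. That would push OOP to €5,665.20, over the €5,150 cap, so member pays €5,150 − €5,013.30 = €136.70. Insurer: €2,173 − €136.70 = €2,036.30.
#5 (€2,917): deductible already satisfied, so member's share is 30% × €2,917 = €875.10. OOP would hit €6,025.10 > €5,150, so the cap limits the member to €5,150 − €5,150 = €0. Plan pays €2,917 − €0 = €2,917.
Insurer total: €45.50 + €1,754.90 + €6,061.30 + €2,036.30 + €2,917 = €12,815.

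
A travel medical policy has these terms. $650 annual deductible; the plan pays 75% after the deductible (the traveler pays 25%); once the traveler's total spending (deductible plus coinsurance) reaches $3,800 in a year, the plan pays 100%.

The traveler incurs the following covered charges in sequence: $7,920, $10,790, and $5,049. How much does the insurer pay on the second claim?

$9,457.50

#1 ($7,920): deductible takes $650, $7,270 remains; traveler's 25% is $1,817.50. Cost to traveler: $2,467.50. OOP to date $2,467.50. Plan pays $7,920 − $2,467.50 = $5,452.50.
#2 ($10,790): deductible met; 25% of $10,790 = $2,697.50. Adding that to $2,467.50 gives $5,165, past the $3,800 cap; traveler pays only $3,800 − $2,467.50 = $1,332.50. Insurer: $10,790 − $1,332.50 = $9,457.50.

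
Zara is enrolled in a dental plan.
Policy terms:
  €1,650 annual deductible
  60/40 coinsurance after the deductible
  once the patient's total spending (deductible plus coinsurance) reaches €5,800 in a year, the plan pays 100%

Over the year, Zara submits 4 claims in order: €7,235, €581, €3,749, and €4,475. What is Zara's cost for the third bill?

€1,499.60

Bill 1, €7,235: deductible takes €1,650, €5,585 remains; patient's 40% is €2,234. Cost to patient: €3,884. OOP to date €3,884.
Bill 2, €581: 40% coinsurance on €581 = €232.40. Cost to patient: €232.40. OOP to date €4,116.40.
Bill 3, €3,749: 40% coinsurance on €3,749 = €1,499.60. Cost to patient: €1,499.60. OOP to date €5,616.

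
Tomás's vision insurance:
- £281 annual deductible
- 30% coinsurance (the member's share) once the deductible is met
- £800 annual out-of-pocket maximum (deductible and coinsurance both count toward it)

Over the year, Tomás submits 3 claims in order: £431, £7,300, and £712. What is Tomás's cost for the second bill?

£474

Claim 1 (£431): deductible takes £281, £150 remains; member's 30% is £45. Member pays £326; OOP now £326.
Claim 2 (£7,300): 30% coinsurance on £7,300 = £2,190. OOP would hit £2,516 > £800, so the cap limits the member to £800 − £326 = £474.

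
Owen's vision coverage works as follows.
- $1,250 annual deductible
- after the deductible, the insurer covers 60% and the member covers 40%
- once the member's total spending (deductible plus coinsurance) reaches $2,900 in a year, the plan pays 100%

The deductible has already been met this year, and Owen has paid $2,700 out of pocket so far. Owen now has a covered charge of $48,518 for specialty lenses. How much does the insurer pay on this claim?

$48,318

The deductible is already satisfied, so the full bill goes to coinsurance.
Member's 40% share of $48,518 is $19,407.20.
That would bring total out-of-pocket to $22,107.20, past the $2,900 cap. The member is capped at $2,900 − $2,700 = $200 on this claim.
The plan picks up $48,518 − $200 = $48,318.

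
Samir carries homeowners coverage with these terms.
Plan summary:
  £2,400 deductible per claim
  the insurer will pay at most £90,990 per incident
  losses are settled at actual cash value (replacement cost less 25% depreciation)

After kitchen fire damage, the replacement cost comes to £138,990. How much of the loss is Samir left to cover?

£48,000

Actual cash value after 25% depreciation: £138,990 × 75% = £104,242.50.
After the deductible, £104,242.50 − £2,400 = £101,842.50 remains.
The £90,990 per-incident cap binds; insurer pays £90,990.
Out of pocket: £138,990 − £90,990 = £48,000.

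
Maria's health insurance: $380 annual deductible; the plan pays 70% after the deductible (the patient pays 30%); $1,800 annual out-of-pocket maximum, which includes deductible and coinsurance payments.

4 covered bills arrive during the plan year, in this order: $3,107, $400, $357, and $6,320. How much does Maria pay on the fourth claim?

Claim 1 ($3,107): $380 finishes the deductible; $2,727 goes to coinsurance; coinsurance $2,727 × 30% = $818.10. Patient owes $1,198.10 (running OOP $1,198.10).
Claim 2 ($400): 30% coinsurance on $400 = $120. Patient owes $120 (running OOP $1,318.10).
Claim 3 ($357): deductible met; 30% of $357 = $107.10. Patient pays $107.10; OOP now $1,425.20.
Claim 4 ($6,320): 30% coinsurance on $6,320 = $1,896. OOP would hit $3,321.20 > $1,800, so the cap limits the patient to $1,800 − $1,425.20 = $374.80.

$374.80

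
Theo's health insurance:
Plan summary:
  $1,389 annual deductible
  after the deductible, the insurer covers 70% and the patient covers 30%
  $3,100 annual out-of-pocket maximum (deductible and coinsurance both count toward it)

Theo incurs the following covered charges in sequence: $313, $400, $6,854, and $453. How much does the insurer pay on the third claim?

$4,467

Bill 1, $313: fully absorbed by the deductible. Patient owes $313 (running OOP $313). Insurer: $313 − $313 = $0.
Bill 2, $400: entire amount goes to the deductible. Patient owes $400 (running OOP $713). Insurer: $400 − $400 = $0.
Bill 3, $6,854: deductible takes $676, $6,178 remains; patient's 30% is $1,853.40. Together that's $676 + $1,853.40 = $2,529.40. Adding that to $713 gives $3,242.40, past the $3,100 cap; patient pays only $3,100 − $713 = $2,387. Insurer: $6,854 − $2,387 = $4,467.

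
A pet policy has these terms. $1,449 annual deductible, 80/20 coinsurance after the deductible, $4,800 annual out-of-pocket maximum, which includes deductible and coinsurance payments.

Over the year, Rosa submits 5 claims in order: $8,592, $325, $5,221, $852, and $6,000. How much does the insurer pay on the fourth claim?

Claim 1 ($8,592): $1,449 finishes the deductible; $7,143 goes to coinsurance; 20% of $7,143 = $1,428.60. Cost to owner: $2,877.60. OOP to date $2,877.60. Insurer: $8,592 − $2,877.60 = $5,714.40.
Claim 2 ($325): 20% coinsurance on $325 = $65. Owner pays $65; OOP now $2,942.60. Plan pays $325 − $65 = $260.
Claim 3 ($5,221): 20% coinsurance on $5,221 = $1,044.20. Owner owes $1,044.20 (running OOP $3,986.80). Insurer: $5,221 − $1,044.20 = $4,176.80.
Claim 4 ($852): deductible met; 20% of $852 = $170.40. Cost to owner: $170.40. OOP to date $4,157.20. Insurer: $852 − $170.40 = $681.60.

$681.60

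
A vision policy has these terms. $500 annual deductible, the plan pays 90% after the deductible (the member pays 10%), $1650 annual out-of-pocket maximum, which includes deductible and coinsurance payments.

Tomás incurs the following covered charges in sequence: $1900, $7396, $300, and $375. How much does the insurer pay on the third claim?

$270

Claim 1 ($1900): $500 to deductible, leaving $1400; member's 10% is $140. Cost to member: $640. OOP to date $640. Plan pays $1900 − $640 = $1260.
Claim 2 ($7396): deductible already satisfied, so member's share is 10% × $7396 = $739.60. Member pays $739.60; OOP now $1379.60. Insurer: $7396 − $739.60 = $6656.40.
Claim 3 ($300): 10% coinsurance on $300 = $30. Cost to member: $30. OOP to date $1409.60. Insurer: $300 − $30 = $270.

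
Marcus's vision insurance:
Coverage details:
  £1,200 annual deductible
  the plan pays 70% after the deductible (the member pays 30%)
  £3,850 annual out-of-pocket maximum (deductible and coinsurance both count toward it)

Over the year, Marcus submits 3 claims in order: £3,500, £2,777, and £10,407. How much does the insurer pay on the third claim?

Claim 1 (£3,500): deductible takes £1,200, £2,300 remains; member's 30% is £690. Cost to member: £1,890. OOP to date £1,890. Plan pays £3,500 − £1,890 = £1,610.
Claim 2 (£2,777): deductible met; 30% of £2,777 = £833.10. Member pays £833.10; OOP now £2,723.10. Insurer: £2,777 − £833.10 = £1,943.90.
Claim 3 (£10,407): deductible met; 30% of £10,407 = £3,122.10. OOP would hit £5,845.20 > £3,850, so the cap limits the member to £3,850 − £2,723.10 = £1,126.90. Insurer: £10,407 − £1,126.90 = £9,280.10.

£9,280.10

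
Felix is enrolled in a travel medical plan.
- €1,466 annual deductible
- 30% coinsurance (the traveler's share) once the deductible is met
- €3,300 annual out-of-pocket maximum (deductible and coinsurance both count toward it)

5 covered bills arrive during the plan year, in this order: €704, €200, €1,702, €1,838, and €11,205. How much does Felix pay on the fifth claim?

Claim 1 — €704: entire amount goes to the deductible. Cost to traveler: €704. OOP to date €704.
Claim 2 — €200: all of it applies to the deductible. Cost to traveler: €200. OOP to date €904.
Claim 3 — €1,702: €562 finishes the deductible; €1,140 goes to coinsurance; coinsurance €1,140 × 30% = €342. Cost to traveler: €904. OOP to date €1,808.
Claim 4 — €1,838: deductible already satisfied, so traveler's share is 30% × €1,838 = €551.40. Traveler pays €551.40; OOP now €2,359.40.
Claim 5 — €11,205: deductible already satisfied, so traveler's share is 30% × €11,205 = €3,361.50. Adding that to €2,359.40 gives €5,720.90, past the €3,300 cap; traveler pays only €3,300 − €2,359.40 = €940.60.

€940.60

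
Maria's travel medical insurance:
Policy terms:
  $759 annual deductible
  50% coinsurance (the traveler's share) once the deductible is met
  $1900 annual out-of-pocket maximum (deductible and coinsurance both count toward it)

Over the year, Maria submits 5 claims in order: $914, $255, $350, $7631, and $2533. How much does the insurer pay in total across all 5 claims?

$9783

#1 ($914): deductible takes $759, $155 remains; coinsurance $155 × 50% = $77.50. Traveler owes $836.50 (running OOP $836.50). Plan pays $914 − $836.50 = $77.50.
#2 ($255): 50% coinsurance on $255 = $127.50. Cost to traveler: $127.50. OOP to date $964. Insurer: $255 − $127.50 = $127.50.
#3 ($350): 50% coinsurance on $350 = $175. Traveler owes $175 (running OOP $1139). Insurer: $350 − $175 = $175.
#4 ($7631): 50% coinsurance on $7631 = $3815.50. That would push OOP to $4954.50, over the $1900 cap, so traveler pays $1900 − $1139 = $761. Insurer: $7631 − $761 = $6870.
#5 ($2533): 50% coinsurance on $2533 = $1266.50. That would push OOP to $3166.50, over the $1900 cap, so traveler pays $1900 − $1900 = $0. Insurer: $2533 − $0 = $2533.
Insurer total = bills − traveler's total = $11683 − $1900 = $9783.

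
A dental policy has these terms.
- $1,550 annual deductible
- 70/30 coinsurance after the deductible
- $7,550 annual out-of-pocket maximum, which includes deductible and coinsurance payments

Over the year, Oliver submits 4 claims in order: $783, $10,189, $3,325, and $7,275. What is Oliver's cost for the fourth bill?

$2,175.90

Claim 1 ($783): fully absorbed by the deductible. Patient owes $783 (running OOP $783).
Claim 2 ($10,189): deductible takes $767, $9,422 remains; coinsurance $9,422 × 30% = $2,826.60. Cost to patient: $3,593.60. OOP to date $4,376.60.
Claim 3 ($3,325): deductible met; 30% of $3,325 = $997.50. Cost to patient: $997.50. OOP to date $5,374.10.
Claim 4 ($7,275): deductible met; 30% of $7,275 = $2,182.50. That would push OOP to $7,556.60, over the $7,550 cap, so patient pays $7,550 − $5,374.10 = $2,175.90.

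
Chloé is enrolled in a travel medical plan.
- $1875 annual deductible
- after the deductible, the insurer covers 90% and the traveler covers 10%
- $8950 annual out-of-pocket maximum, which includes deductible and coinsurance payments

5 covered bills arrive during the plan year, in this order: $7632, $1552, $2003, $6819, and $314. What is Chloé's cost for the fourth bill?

Claim 1 ($7632): deductible takes $1875, $5757 remains; 10% of $5757 = $575.70. Traveler owes $2450.70 (running OOP $2450.70).
Claim 2 ($1552): deductible already satisfied, so traveler's share is 10% × $1552 = $155.20. Traveler pays $155.20; OOP now $2605.90.
Claim 3 ($2003): deductible met; 10% of $2003 = $200.30. Traveler pays $200.30; OOP now $2806.20.
Claim 4 ($6819): deductible already satisfied, so traveler's share is 10% × $6819 = $681.90. Traveler pays $681.90; OOP now $3488.10.

$681.90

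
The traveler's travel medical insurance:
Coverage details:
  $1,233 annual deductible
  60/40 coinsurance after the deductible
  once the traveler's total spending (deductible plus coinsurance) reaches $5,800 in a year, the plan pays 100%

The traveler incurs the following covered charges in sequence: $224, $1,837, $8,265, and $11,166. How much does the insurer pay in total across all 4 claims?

Bill 1, $224: all of it applies to the deductible. Traveler pays $224; OOP now $224. Insurer: $224 − $224 = $0.
Bill 2, $1,837: $1,009 to deductible, leaving $828; coinsurance $828 × 40% = $331.20. Cost to traveler: $1,340.20. OOP to date $1,564.20. Plan pays $1,837 − $1,340.20 = $496.80.
Bill 3, $8,265: deductible met; 40% of $8,265 = $3,306. Traveler owes $3,306 (running OOP $4,870.20). Plan pays $8,265 − $3,306 = $4,959.
Bill 4, $11,166: 40% coinsurance on $11,166 = $4,466.40. Adding that to $4,870.20 gives $9,336.60, past the $5,800 cap; traveler pays only $5,800 − $4,870.20 = $929.80. Insurer: $11,166 − $929.80 = $10,236.20.
Insurer total = bills − traveler's total = $21,492 − $5,800 = $15,692.

$15,692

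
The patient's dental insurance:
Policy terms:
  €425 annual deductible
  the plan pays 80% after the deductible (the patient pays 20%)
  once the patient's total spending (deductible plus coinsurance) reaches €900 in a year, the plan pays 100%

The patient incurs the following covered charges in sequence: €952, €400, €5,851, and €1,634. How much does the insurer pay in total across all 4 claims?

€7,937

#1 (€952): €425 finishes the deductible; €527 goes to coinsurance; 20% of €527 = €105.40. Patient pays €530.40; OOP now €530.40. Insurer: €952 − €530.40 = €421.60.
#2 (€400): deductible already satisfied, so patient's share is 20% × €400 = €80. Patient owes €80 (running OOP €610.40). Insurer: €400 − €80 = €320.
#3 (€5,851): deductible met; 20% of €5,851 = €1,170.20. Adding that to €610.40 gives €1,780.60, past the €900 cap; patient pays only €900 − €610.40 = €289.60. Plan pays €5,851 − €289.60 = €5,561.40.
#4 (€1,634): 20% coinsurance on €1,634 = €326.80. That would push OOP to €1,226.80, over the €900 cap, so patient pays €900 − €900 = €0. Insurer: €1,634 − €0 = €1,634.
Insurer total: €421.60 + €320 + €5,561.40 + €1,634 = €7,937.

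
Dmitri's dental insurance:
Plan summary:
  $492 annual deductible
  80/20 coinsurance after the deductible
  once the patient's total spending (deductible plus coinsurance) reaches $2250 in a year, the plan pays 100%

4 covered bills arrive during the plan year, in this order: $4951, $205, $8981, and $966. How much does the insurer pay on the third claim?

$8155.80

Claim 1 ($4951): $492 finishes the deductible; $4459 goes to coinsurance; patient's 20% is $891.80. Patient owes $1383.80 (running OOP $1383.80). Plan pays $4951 − $1383.80 = $3567.20.
Claim 2 ($205): deductible already satisfied, so patient's share is 20% × $205 = $41. Patient owes $41 (running OOP $1424.80). Insurer: $205 − $41 = $164.
Claim 3 ($8981): deductible met; 20% of $8981 = $1796.20. OOP would hit $3221 > $2250, so the cap limits the patient to $2250 − $1424.80 = $825.20. Plan pays $8981 − $825.20 = $8155.80.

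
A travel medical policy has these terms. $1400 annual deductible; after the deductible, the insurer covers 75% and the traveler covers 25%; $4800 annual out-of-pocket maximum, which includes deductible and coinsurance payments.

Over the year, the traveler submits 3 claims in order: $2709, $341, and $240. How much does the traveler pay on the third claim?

$60

#1 ($2709): $1400 to deductible, leaving $1309; coinsurance $1309 × 25% = $327.25. Traveler owes $1727.25 (running OOP $1727.25).
#2 ($341): deductible already satisfied, so traveler's share is 25% × $341 = $85.25. Traveler owes $85.25 (running OOP $1812.50).
#3 ($240): deductible already satisfied, so traveler's share is 25% × $240 = $60. Cost to traveler: $60. OOP to date $1872.50.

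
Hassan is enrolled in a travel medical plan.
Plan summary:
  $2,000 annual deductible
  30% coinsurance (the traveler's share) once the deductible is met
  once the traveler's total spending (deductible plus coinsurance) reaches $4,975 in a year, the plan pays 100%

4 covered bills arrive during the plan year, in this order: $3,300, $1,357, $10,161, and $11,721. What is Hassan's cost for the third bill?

$2,177.90

Claim 1 ($3,300): deductible takes $2,000, $1,300 remains; coinsurance $1,300 × 30% = $390. Traveler pays $2,390; OOP now $2,390.
Claim 2 ($1,357): deductible met; 30% of $1,357 = $407.10. Traveler owes $407.10 (running OOP $2,797.10).
Claim 3 ($10,161): deductible met; 30% of $10,161 = $3,048.30. OOP would hit $5,845.40 > $4,975, so the cap limits the traveler to $4,975 − $2,797.10 = $2,177.90.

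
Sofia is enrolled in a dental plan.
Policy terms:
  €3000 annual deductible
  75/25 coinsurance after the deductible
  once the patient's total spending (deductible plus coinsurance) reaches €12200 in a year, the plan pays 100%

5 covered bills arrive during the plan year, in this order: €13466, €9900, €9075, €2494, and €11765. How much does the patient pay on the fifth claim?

Claim 1 (€13466): deductible takes €3000, €10466 remains; coinsurance €10466 × 25% = €2616.50. Patient owes €5616.50 (running OOP €5616.50).
Claim 2 (€9900): deductible met; 25% of €9900 = €2475. Patient owes €2475 (running OOP €8091.50).
Claim 3 (€9075): deductible met; 25% of €9075 = €2268.75. Patient pays €2268.75; OOP now €10360.25.
Claim 4 (€2494): deductible met; 25% of €2494 = €623.50. Cost to patient: €623.50. OOP to date €10983.75.
Claim 5 (€11765): 25% coinsurance on €11765 = €2941.25. Adding that to €10983.75 gives €13925, past the €12200 cap; patient pays only €12200 − €10983.75 = €1216.25.

€1216.25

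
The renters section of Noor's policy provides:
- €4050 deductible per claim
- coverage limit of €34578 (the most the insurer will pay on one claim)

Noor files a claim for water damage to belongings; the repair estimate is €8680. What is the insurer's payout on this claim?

€4630

After the deductible, €8680 − €4050 = €4630 remains.
€4630 ≤ €34578, so the limit doesn't bind; insurer pays €4630.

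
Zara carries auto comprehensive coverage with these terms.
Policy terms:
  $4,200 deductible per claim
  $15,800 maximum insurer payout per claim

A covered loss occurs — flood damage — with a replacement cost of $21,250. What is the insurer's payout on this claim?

Less the $4,200 deductible: $21,250 − $4,200 = $17,050.
$17,050 exceeds the $15,800 limit, so the insurer pays the limit: $15,800.

$15,800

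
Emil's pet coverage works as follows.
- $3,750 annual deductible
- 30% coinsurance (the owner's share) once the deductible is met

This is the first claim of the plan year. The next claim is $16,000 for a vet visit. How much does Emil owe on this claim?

The full $3,750 deductible is still open; $3,750 of this bill applies to it.
The remaining $12,250 (= $16,000 − $3,750) moves to coinsurance.
30% of $12,250 = $3,675 falls to the owner.
Owner responsibility: $3,750 + $3,675 = $7,425.

$7,425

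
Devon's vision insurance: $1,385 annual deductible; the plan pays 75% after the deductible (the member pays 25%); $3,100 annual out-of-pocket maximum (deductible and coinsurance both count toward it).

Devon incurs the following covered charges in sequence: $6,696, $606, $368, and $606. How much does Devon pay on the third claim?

Claim 1 ($6,696): deductible takes $1,385, $5,311 remains; coinsurance $5,311 × 25% = $1,327.75. Member pays $2,712.75; OOP now $2,712.75.
Claim 2 ($606): deductible already satisfied, so member's share is 25% × $606 = $151.50. Cost to member: $151.50. OOP to date $2,864.25.
Claim 3 ($368): 25% coinsurance on $368 = $92. Member owes $92 (running OOP $2,956.25).

$92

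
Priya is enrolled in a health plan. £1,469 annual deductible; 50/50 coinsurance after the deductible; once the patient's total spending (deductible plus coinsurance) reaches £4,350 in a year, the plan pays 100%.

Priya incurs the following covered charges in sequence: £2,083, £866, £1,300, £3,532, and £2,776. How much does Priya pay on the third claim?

Claim 1 — £2,083: deductible takes £1,469, £614 remains; patient's 50% is £307. Patient owes £1,776 (running OOP £1,776).
Claim 2 — £866: deductible already satisfied, so patient's share is 50% × £866 = £433. Cost to patient: £433. OOP to date £2,209.
Claim 3 — £1,300: deductible met; 50% of £1,300 = £650. Patient pays £650; OOP now £2,859.

£650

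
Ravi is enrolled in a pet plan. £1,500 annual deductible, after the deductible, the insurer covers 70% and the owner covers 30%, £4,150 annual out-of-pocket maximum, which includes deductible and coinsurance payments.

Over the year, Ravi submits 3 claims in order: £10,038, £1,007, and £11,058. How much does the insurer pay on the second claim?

£918.40

Claim 1 (£10,038): deductible takes £1,500, £8,538 remains; coinsurance £8,538 × 30% = £2,561.40. Cost to owner: £4,061.40. OOP to date £4,061.40. Insurer: £10,038 − £4,061.40 = £5,976.60.
Claim 2 (£1,007): 30% coinsurance on £1,007 = £302.10. That would push OOP to £4,363.50, over the £4,150 cap, so owner pays £4,150 − £4,061.40 = £88.60. Insurer: £1,007 − £88.60 = £918.40.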